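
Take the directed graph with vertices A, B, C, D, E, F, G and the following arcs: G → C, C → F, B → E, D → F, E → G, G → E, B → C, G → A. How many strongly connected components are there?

6

{E, G} are all mutually reachable — one SCC of size 2.
{C} is an SCC by itself.
{A} is an SCC by itself.
{D} is an SCC by itself.
{F} is an SCC by itself.
(and 1 more singleton SCC)
That gives 6 strongly connected components.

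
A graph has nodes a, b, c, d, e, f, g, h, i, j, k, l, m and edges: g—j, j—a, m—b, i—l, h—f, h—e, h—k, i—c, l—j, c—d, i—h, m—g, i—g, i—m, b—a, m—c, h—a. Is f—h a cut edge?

Removing f—h leaves no path between f and h: the component count goes from 1 to 2. So it is a bridge.

Yes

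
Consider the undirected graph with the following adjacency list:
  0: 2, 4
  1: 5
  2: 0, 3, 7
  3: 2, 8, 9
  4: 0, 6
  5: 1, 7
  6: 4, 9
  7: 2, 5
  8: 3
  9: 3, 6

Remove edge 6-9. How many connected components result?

1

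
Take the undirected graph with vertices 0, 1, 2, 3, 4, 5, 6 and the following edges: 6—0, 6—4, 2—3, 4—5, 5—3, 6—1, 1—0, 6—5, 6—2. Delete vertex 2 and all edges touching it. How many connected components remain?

1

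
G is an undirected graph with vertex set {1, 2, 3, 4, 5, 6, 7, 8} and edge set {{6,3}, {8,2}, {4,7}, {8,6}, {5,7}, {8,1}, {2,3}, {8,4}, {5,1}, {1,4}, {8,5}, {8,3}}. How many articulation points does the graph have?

1

Removing 8 increases the component count from 1 to 2, so 8 is a cut vertex.
By contrast removing 4 leaves 1 component; it is not a cut vertex. No other vertex is a cut vertex either.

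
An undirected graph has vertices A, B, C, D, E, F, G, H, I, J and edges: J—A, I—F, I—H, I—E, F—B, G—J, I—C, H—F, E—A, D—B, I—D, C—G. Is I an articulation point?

Yes

Deleting I raises the number of components from 1 to 2, so I is a cut vertex.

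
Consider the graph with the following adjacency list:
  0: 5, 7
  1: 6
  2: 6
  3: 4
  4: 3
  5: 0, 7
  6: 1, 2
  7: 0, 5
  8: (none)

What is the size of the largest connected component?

8 is isolated — a component by itself.
Starting from 3 we can reach 3, 4. That is one component of size 2.
Starting from 0 we can reach 0, 5, 7. That is one component of size 3.
Starting from 1 we can reach 1, 2, 6. That is one component of size 3.
The largest has 3 vertices.

3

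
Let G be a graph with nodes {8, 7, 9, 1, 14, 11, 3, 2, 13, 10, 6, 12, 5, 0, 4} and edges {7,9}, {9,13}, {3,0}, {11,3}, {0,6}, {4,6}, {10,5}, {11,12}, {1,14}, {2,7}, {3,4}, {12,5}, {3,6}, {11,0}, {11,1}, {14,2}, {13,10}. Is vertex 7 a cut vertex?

No

Deleting 7 leaves 2 components (was 2), so 7 is not a cut vertex.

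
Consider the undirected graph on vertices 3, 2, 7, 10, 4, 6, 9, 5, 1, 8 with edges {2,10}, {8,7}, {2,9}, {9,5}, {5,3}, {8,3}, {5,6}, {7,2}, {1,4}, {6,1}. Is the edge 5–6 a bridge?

Removing 5–6 leaves no path between 5 and 6: the component count goes from 1 to 2. So it is a bridge.

Yes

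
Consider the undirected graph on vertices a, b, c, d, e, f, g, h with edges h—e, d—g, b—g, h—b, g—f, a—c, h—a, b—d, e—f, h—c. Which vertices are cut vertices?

h

Removing h increases the component count from 1 to 2, so h is a cut vertex.
By contrast removing b leaves 1 component; it is not a cut vertex. No other vertex is a cut vertex either.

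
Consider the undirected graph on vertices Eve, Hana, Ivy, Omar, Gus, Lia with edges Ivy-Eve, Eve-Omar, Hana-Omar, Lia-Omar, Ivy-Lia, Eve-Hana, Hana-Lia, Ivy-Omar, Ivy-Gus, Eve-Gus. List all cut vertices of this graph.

Removing Hana, for instance, still leaves 1 component. No single vertex removal increases the component count — the graph has no articulation points.

none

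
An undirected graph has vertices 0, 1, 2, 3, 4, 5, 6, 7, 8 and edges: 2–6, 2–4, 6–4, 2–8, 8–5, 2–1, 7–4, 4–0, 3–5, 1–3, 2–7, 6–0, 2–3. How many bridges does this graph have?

The edges on the cycle 2-1-3-2 are not bridges since each lies on that cycle.
Every edge lies on some cycle, so there are no bridges.

0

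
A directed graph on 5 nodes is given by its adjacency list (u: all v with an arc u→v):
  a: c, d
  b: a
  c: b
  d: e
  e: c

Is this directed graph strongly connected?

Yes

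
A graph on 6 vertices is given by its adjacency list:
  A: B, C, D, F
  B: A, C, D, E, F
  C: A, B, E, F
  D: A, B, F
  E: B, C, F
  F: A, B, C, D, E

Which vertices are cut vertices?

none

Removing B, for instance, still leaves 1 component. No single vertex removal increases the component count — the graph has no articulation points.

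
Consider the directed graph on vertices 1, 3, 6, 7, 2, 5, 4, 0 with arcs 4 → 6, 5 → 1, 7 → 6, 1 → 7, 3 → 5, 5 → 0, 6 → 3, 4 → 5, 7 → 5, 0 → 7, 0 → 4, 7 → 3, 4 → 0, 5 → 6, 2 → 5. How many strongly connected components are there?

2

{0, 1, 3, 4, 5, 6, 7} are all mutually reachable — one SCC of size 7.
{2} is an SCC by itself.
That gives 2 strongly connected components.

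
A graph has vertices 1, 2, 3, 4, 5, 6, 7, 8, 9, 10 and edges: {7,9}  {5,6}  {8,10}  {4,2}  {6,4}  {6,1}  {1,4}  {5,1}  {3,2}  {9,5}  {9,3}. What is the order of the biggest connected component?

Starting from 8 we can reach 8, 10. That is one component of size 2.
Starting from 1 we can reach 1, 2, 3, 4, 5, 6, 7, 9. That is one component of size 8.
The largest has 8 vertices.

8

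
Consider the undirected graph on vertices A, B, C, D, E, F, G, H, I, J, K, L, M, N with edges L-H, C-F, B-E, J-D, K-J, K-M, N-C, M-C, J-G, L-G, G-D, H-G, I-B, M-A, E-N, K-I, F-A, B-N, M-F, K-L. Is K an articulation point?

Deleting K raises the number of components from 1 to 2, so K is a cut vertex.

Yes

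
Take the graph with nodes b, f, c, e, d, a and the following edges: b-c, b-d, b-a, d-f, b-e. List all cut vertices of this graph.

Removing b increases the component count from 1 to 4, so b is a cut vertex.
Removing d increases the component count from 1 to 2, so d is a cut vertex.
By contrast removing f leaves 1 component; it is not a cut vertex. No other vertex is a cut vertex either.

b, d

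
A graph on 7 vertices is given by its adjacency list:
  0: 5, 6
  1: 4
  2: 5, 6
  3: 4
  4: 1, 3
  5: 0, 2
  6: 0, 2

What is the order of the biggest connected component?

Starting from 1 we can reach 1, 3, 4. That is one component of size 3.
Starting from 0 we can reach 0, 2, 5, 6. That is one component of size 4.
The largest has 4 vertices.

4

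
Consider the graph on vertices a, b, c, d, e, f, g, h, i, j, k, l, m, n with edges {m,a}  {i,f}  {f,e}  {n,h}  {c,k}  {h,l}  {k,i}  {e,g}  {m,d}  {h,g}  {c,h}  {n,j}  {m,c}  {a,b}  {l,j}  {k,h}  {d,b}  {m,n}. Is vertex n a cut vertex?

Deleting n leaves 1 component (was 1) (its neighbors h, j, m remain connected to each other), so n is not a cut vertex.

No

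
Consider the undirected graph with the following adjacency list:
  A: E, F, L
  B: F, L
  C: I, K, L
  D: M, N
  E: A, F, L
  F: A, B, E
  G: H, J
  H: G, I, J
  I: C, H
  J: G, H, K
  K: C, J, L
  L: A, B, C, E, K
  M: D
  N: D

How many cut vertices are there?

2

Removing D increases the component count from 2 to 3, so D is a cut vertex.
Removing L increases the component count from 2 to 3, so L is a cut vertex.
By contrast removing G leaves 2 components; it is not a cut vertex. No other vertex is a cut vertex either.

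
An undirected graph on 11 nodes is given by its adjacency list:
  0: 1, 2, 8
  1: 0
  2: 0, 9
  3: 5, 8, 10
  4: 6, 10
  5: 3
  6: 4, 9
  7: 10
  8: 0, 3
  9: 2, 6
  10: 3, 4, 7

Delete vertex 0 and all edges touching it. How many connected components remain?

With 0 gone, the remaining components are: {1}; {2, 3, 4, 5, 6, 7, 8, 9, 10}.
That is 2 components.

2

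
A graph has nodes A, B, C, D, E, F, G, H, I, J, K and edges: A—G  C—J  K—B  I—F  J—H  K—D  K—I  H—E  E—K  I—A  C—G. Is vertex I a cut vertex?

Yes

Deleting I raises the number of components from 1 to 2, so I is a cut vertex.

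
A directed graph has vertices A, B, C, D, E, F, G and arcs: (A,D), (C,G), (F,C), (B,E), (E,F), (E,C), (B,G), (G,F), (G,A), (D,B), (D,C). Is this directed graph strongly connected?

From G we can reach every vertex (A, B, C, D, E, F, G), and every vertex can reach G (A, B, C, D, E, F, G). So the whole graph is one strongly connected component.

Yes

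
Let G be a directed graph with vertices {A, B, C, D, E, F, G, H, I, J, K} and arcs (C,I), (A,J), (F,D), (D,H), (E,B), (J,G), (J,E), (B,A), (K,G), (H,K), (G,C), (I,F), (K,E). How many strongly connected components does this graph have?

1

{A, B, C, D, E, F, G, H, I, J, K} are all mutually reachable — one SCC of size 11.
That gives 1 strongly connected component.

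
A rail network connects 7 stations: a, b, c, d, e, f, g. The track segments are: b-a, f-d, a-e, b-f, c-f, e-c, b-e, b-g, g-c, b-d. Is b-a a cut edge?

No

After removing b-a, the path b-e-a still connects them, so the edge is not a bridge.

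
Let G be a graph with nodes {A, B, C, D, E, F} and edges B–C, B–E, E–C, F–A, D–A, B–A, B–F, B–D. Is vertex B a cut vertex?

Yes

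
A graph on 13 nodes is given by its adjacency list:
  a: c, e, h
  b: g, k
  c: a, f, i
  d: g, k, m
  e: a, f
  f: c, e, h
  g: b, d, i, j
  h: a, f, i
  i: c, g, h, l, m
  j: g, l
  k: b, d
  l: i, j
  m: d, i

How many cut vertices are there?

Removing i increases the component count from 1 to 2, so i is a cut vertex.
By contrast removing a leaves 1 component; it is not a cut vertex. No other vertex is a cut vertex either.

1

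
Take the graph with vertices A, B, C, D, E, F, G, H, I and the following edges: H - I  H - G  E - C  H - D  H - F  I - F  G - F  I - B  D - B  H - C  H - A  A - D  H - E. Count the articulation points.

1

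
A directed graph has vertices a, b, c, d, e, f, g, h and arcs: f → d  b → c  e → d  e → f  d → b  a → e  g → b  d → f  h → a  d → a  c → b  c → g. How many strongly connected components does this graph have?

3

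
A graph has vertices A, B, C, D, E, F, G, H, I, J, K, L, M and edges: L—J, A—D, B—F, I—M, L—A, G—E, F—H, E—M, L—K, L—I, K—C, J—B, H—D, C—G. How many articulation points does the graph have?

1

Removing L increases the component count from 1 to 2, so L is a cut vertex.
By contrast removing E leaves 1 component; it is not a cut vertex. No other vertex is a cut vertex either.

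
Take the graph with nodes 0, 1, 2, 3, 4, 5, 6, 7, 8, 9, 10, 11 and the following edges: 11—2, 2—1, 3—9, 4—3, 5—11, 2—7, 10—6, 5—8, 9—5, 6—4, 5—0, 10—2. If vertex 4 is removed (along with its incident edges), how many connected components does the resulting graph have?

1

With 4 gone, the remaining components are: {0, 1, 2, 3, 5, 6, 7, 8, 9, 10, 11}.
That is 1 component.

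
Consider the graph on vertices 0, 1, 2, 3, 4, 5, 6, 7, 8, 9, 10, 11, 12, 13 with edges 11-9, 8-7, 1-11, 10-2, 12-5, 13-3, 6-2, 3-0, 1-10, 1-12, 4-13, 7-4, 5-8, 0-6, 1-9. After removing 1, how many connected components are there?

2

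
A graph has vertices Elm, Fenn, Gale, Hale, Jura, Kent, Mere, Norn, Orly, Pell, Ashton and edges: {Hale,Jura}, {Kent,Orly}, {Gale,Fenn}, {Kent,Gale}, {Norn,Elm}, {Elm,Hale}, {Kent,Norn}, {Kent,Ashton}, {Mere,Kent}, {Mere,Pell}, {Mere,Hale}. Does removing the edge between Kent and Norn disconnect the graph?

No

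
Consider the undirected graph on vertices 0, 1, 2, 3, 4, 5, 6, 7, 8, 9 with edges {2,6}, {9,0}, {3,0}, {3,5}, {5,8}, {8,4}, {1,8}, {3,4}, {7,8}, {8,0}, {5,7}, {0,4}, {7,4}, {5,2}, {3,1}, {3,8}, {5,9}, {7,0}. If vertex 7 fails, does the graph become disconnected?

Deleting 7 leaves 1 component (was 1) (its neighbors 0, 4, 5, 8 remain connected to each other), so 7 is not a cut vertex.

No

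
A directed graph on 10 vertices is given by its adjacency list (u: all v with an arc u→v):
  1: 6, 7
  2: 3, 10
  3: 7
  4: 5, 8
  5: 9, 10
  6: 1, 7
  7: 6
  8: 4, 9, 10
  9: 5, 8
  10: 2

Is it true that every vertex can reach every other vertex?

There is no directed path from 6 to 4, so the graph is not strongly connected.

No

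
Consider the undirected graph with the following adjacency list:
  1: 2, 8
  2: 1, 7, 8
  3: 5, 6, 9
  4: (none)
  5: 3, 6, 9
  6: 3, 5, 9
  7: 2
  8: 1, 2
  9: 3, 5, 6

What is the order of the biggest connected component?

4

4 is isolated — a component by itself.
Starting from 3 we can reach 3, 5, 6, 9. That is one component of size 4.
Starting from 1 we can reach 1, 2, 7, 8. That is one component of size 4.
The largest has 4 vertices.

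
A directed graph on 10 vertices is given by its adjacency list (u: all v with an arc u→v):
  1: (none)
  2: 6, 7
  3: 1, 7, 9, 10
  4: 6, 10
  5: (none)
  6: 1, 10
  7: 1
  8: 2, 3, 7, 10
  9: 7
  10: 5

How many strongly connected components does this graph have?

10

{3} is an SCC by itself.
{10} is an SCC by itself.
{6} is an SCC by itself.
{8} is an SCC by itself.
{2} is an SCC by itself.
(and 5 more singleton SCCs)
That gives 10 strongly connected components.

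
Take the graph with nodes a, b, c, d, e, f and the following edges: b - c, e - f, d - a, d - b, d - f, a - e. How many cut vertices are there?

Removing b increases the component count from 1 to 2, so b is a cut vertex.
Removing d increases the component count from 1 to 2, so d is a cut vertex.
By contrast removing e leaves 1 component; it is not a cut vertex. No other vertex is a cut vertex either.

2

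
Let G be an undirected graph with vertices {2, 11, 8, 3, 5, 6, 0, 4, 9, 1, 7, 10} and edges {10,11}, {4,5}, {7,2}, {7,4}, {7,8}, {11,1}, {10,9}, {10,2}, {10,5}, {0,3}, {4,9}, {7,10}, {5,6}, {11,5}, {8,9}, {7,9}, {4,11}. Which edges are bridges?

0-3, 1-11, 5-6

The edges on the cycle 7-4-5-10-7 are not bridges since each lies on that cycle.
But removing 1-11 disconnects 1 from 11; removing 0-3 disconnects 0 from 3; removing 6-5 disconnects 6 from 5 — these are bridges.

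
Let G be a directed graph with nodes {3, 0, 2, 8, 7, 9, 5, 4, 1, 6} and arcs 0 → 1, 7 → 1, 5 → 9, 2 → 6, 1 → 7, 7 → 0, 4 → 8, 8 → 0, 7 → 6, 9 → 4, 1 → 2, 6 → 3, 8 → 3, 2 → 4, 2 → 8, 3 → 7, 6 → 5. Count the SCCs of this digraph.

{0, 1, 2, 3, 4, 5, 6, 7, 8, 9} are all mutually reachable — one SCC of size 10.
That gives 1 strongly connected component.

1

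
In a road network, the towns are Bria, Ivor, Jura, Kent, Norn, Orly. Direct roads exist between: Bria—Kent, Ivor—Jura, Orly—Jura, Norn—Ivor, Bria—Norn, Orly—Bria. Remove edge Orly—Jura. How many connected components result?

1

Orly and Jura are still connected via Orly-Bria-Norn-Ivor-Jura, so the component count stays at 1.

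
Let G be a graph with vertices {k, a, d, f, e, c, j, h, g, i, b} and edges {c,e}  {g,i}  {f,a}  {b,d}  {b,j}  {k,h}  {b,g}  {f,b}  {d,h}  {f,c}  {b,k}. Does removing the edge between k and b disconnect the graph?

No

After removing k - b, the path k-h-d-b still connects them, so the edge is not a bridge.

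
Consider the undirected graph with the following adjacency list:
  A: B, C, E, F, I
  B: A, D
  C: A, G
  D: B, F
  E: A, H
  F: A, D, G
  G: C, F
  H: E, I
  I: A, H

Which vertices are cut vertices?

Removing A increases the component count from 1 to 2, so A is a cut vertex.
By contrast removing B leaves 1 component; it is not a cut vertex. No other vertex is a cut vertex either.

A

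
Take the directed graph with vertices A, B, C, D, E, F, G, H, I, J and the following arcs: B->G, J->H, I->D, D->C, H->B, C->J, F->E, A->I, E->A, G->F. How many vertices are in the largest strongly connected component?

{A, B, C, D, E, F, G, H, I, J} are all mutually reachable — one SCC of size 10.
The largest has 10 vertices.

10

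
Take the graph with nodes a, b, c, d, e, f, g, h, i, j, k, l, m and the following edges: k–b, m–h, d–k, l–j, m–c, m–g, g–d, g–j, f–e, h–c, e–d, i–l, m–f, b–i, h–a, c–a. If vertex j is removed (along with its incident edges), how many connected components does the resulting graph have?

1

With j gone, the remaining components are: {a, b, c, d, e, f, g, h, i, k, l, m}.
That is 1 component.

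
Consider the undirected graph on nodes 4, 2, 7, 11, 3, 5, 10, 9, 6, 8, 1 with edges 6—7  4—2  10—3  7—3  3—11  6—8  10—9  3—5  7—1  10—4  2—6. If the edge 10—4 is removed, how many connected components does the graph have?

10 and 4 are still connected via 10-3-7-6-2-4, so the component count stays at 1.

1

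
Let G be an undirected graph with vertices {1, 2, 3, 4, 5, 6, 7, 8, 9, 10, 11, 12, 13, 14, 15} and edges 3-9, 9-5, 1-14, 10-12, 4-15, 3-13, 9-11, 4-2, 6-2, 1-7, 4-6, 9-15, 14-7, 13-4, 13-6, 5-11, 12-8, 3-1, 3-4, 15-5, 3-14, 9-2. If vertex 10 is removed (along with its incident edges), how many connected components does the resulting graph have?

2

With 10 gone, the remaining components are: {8, 12}; {1, 2, 3, 4, 5, 6, 7, 9, 11, 13, 14, 15}.
That is 2 components.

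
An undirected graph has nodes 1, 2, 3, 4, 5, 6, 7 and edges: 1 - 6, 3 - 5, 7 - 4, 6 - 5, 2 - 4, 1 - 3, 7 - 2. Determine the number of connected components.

2

Starting from 2 we can reach 2, 4, 7. That is one component of size 3.
Starting from 1 we can reach 1, 3, 5, 6. That is one component of size 4.
Total: 2 components.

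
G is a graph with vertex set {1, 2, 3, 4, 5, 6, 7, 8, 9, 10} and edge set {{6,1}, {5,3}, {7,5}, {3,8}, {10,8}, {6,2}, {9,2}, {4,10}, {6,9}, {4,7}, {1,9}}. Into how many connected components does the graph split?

2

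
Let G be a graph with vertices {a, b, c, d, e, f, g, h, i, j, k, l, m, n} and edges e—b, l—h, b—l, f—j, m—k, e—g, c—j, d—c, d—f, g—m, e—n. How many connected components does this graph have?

4

i is isolated — a component by itself.
a is isolated — a component by itself.
Starting from c we can reach c, d, f, j. That is one component of size 4.
Starting from b we can reach b, e, g, h, k, l, m, n. That is one component of size 8.
Total: 4 components.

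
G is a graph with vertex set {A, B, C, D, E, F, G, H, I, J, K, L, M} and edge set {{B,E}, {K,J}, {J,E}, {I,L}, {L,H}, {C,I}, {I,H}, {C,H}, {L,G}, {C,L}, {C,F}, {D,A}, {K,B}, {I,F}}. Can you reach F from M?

No

The component containing M is {M}, and F is not in it.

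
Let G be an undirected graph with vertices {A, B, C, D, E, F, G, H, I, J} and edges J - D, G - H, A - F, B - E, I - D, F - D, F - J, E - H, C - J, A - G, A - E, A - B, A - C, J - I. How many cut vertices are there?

Removing A increases the component count from 1 to 2, so A is a cut vertex.
By contrast removing C leaves 1 component; it is not a cut vertex. No other vertex is a cut vertex either.

1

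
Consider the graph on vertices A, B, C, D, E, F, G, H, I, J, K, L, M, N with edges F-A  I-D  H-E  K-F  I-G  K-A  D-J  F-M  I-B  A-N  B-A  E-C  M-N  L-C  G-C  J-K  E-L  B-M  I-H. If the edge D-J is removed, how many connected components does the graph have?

1

D and J are still connected via D-I-B-A-K-J, so the component count stays at 1.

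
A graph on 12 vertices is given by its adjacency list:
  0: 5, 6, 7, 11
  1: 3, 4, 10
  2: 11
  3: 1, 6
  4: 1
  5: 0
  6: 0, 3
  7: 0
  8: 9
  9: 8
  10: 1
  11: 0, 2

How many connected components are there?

2

Starting from 8 we can reach 8, 9. That is one component of size 2.
Starting from 0 we can reach 0, 1, 2, 3, 4, 5, 6, 7, 10, 11. That is one component of size 10.
Total: 2 components.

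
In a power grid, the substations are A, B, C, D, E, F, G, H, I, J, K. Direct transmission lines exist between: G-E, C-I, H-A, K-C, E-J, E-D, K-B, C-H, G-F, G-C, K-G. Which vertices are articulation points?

C, E, G, H, K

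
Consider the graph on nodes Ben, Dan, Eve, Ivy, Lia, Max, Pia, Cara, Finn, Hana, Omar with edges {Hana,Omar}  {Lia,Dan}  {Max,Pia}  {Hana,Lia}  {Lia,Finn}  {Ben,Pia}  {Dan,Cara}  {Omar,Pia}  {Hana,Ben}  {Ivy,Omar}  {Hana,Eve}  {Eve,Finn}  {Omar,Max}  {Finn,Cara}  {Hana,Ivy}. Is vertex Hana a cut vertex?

Deleting Hana raises the number of components from 1 to 2, so Hana is a cut vertex.

Yes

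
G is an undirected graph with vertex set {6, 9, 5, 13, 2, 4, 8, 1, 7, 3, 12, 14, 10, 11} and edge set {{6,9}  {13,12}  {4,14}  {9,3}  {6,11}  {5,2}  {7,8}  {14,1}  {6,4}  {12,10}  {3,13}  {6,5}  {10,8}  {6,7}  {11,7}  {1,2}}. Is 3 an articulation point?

Deleting 3 leaves 1 component (was 1) (its neighbors 9, 13 remain connected to each other), so 3 is not a cut vertex.

No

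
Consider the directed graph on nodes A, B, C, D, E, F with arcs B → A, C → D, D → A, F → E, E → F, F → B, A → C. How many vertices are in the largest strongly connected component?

3

{A, C, D} are all mutually reachable — one SCC of size 3.
{E, F} are all mutually reachable — one SCC of size 2.
{B} is an SCC by itself.
The largest has 3 vertices.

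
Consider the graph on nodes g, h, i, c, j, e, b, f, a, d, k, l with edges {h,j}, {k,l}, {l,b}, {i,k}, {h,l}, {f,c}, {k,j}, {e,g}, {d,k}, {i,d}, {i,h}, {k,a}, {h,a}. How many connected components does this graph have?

3

Starting from e we can reach e, g. That is one component of size 2.
Starting from c we can reach c, f. That is one component of size 2.
Starting from a we can reach a, b, d, h, i, j, k, l. That is one component of size 8.
Total: 3 components.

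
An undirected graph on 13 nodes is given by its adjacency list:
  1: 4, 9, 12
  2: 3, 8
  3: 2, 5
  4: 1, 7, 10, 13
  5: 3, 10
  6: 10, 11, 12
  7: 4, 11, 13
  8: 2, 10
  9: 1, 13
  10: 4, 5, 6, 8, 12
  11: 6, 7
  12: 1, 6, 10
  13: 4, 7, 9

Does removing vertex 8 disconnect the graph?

No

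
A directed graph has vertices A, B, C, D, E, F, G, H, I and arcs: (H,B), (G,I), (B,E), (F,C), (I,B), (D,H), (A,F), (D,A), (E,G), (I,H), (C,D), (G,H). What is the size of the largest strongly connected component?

{B, E, G, H, I} are all mutually reachable — one SCC of size 5.
{A, C, D, F} are all mutually reachable — one SCC of size 4.
The largest has 5 vertices.

5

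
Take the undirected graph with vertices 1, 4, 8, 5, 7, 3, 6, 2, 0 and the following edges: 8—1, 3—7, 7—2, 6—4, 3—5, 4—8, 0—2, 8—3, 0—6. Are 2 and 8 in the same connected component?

Yes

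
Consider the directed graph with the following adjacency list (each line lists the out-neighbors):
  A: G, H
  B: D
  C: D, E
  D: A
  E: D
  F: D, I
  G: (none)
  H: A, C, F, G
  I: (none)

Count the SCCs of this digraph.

4

{A, C, D, E, F, H} are all mutually reachable — one SCC of size 6.
{B} is an SCC by itself.
{I} is an SCC by itself.
{G} is an SCC by itself.
That gives 4 strongly connected components.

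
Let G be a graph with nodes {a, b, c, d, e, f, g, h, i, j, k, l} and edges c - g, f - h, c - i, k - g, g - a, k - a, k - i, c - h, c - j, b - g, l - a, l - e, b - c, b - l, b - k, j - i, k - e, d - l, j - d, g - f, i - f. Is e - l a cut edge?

No

After removing e - l, the path e-k-b-l still connects them, so the edge is not a bridge.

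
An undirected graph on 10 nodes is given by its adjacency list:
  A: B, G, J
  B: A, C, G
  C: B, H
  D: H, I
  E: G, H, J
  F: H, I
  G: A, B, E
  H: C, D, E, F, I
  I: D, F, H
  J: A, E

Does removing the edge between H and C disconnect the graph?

No

After removing H-C, the path H-E-G-B-C still connects them, so the edge is not a bridge.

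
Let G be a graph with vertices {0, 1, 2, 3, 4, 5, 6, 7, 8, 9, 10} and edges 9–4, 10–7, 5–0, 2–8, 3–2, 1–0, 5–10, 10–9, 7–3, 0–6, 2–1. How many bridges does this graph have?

The edges on the cycle 5-10-7-3-2-1-0-5 are not bridges since each lies on that cycle.
But removing 8–2 disconnects 8 from 2; removing 0–6 disconnects 0 from 6; removing 9–10 disconnects 9 from 10; removing 9–4 disconnects 9 from 4 — these are bridges.
That makes 4 bridges.

4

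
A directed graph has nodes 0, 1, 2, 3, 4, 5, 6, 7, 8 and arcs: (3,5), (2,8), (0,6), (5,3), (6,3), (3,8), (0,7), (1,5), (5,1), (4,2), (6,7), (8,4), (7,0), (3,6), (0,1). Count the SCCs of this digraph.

{0, 1, 3, 5, 6, 7} are all mutually reachable — one SCC of size 6.
{2, 4, 8} are all mutually reachable — one SCC of size 3.
That gives 2 strongly connected components.

2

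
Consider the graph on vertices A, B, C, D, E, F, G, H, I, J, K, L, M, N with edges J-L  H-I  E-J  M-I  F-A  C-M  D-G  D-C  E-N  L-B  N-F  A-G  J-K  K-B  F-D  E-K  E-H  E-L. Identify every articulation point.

E

Removing E increases the component count from 1 to 2, so E is a cut vertex.
By contrast removing H leaves 1 component; it is not a cut vertex. No other vertex is a cut vertex either.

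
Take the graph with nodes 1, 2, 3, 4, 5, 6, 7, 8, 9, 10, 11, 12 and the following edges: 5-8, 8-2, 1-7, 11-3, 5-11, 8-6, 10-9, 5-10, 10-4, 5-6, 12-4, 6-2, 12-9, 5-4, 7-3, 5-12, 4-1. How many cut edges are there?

The edges on the cycle 5-8-2-6-5 are not bridges since each lies on that cycle.
Every edge lies on some cycle, so there are no bridges.

0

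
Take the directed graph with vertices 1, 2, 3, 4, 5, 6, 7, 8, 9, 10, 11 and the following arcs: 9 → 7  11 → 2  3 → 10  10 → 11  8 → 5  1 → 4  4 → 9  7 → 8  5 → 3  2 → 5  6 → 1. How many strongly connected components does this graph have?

{2, 3, 5, 10, 11} are all mutually reachable — one SCC of size 5.
{4} is an SCC by itself.
{7} is an SCC by itself.
{9} is an SCC by itself.
{1} is an SCC by itself.
(and 2 more singleton SCCs)
That gives 7 strongly connected components.

7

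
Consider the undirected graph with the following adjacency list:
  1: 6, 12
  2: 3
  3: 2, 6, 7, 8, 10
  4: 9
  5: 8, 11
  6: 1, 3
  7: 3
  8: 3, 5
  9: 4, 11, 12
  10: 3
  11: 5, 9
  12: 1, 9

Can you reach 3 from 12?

From 12 we can reach 1, 2, 3, 4, 5, 6, 7, 8, 9, 10, 11, 12, which includes 3.

Yes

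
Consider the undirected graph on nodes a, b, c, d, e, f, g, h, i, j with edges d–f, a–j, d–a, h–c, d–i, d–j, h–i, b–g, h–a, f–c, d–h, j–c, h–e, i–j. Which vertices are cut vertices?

h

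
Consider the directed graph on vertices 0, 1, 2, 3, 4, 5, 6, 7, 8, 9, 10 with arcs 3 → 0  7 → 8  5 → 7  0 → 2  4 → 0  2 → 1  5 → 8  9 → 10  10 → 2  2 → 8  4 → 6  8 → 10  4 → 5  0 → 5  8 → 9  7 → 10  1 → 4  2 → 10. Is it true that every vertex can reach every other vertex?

No

There is no directed path from 7 to 3, so the graph is not strongly connected.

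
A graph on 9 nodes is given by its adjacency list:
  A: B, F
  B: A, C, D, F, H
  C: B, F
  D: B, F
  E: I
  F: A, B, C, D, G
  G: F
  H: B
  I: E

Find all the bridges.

The edges on the cycle D-F-A-B-D are not bridges since each lies on that cycle.
But removing F-G disconnects F from G; removing B-H disconnects B from H; removing E-I disconnects E from I — these are bridges.

B-H, E-I, F-G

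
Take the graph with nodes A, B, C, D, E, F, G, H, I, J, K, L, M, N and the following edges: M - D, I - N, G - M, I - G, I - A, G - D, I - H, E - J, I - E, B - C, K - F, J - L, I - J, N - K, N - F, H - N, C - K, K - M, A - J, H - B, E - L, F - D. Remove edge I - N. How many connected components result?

I and N are still connected via I-H-N, so the component count stays at 1.

1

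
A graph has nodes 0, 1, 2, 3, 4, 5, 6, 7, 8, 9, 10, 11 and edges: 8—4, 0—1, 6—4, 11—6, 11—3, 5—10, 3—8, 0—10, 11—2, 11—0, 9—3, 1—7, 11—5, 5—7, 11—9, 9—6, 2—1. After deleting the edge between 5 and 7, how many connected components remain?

1

5 and 7 are still connected via 5-11-2-1-7, so the component count stays at 1.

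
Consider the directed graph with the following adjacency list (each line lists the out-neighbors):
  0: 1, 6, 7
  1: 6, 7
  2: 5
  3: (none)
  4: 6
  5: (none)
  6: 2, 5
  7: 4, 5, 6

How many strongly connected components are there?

8

{6} is an SCC by itself.
{4} is an SCC by itself.
{3} is an SCC by itself.
{2} is an SCC by itself.
{1} is an SCC by itself.
(and 3 more singleton SCCs)
That gives 8 strongly connected components.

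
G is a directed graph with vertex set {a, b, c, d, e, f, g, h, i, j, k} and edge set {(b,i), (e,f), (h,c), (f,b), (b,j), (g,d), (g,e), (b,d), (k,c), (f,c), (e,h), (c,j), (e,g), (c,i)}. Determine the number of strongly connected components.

10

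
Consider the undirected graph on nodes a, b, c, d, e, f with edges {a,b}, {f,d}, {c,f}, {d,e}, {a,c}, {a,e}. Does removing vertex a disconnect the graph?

Yes

Deleting a raises the number of components from 1 to 2, so a is a cut vertex.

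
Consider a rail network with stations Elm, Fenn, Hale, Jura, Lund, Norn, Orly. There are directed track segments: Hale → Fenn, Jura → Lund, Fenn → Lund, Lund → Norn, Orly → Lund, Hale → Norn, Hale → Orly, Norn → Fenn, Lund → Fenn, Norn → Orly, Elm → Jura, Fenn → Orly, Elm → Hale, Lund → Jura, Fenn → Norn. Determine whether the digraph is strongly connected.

No

There is no directed path from Hale to Elm, so the graph is not strongly connected.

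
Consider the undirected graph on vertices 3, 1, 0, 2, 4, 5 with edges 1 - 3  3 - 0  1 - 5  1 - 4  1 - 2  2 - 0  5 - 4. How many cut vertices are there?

1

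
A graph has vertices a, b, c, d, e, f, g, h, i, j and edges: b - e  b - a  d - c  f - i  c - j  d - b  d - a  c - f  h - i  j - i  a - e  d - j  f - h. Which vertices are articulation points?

d

Removing d increases the component count from 2 to 3, so d is a cut vertex.
By contrast removing a leaves 2 components; it is not a cut vertex. No other vertex is a cut vertex either.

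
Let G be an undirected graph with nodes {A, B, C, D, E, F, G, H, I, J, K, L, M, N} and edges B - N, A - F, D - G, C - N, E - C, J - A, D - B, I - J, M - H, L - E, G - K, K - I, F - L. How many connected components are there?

Starting from H we can reach H, M. That is one component of size 2.
Starting from A we can reach A, B, C, D, E, F, G, I, J, K, L, N. That is one component of size 12.
Total: 2 components.

2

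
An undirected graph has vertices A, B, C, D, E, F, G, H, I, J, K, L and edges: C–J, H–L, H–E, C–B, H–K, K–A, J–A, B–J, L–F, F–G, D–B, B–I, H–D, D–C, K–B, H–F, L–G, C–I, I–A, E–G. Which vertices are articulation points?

H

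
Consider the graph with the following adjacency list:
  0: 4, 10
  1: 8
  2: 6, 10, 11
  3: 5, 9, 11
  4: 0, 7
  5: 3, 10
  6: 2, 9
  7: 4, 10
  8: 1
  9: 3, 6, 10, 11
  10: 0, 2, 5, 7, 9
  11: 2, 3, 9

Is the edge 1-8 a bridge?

Yes

Removing 1-8 leaves no path between 1 and 8: the component count goes from 2 to 3. So it is a bridge.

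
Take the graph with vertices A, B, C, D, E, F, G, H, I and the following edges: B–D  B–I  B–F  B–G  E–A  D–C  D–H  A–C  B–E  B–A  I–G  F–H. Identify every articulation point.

B

Removing B increases the component count from 1 to 2, so B is a cut vertex.
By contrast removing I leaves 1 component; it is not a cut vertex. No other vertex is a cut vertex either.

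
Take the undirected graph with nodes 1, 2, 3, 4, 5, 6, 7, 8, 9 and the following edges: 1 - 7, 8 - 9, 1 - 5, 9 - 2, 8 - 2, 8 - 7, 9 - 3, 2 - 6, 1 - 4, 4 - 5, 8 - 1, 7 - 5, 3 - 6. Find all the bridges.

none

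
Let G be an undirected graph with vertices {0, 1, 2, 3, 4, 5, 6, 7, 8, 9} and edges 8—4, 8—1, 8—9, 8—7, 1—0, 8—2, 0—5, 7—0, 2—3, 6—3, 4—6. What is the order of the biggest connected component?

10

Starting from 0 we can reach 0, 1, 2, 3, 4, 5, 6, 7, 8, 9. That is one component of size 10.
The largest has 10 vertices.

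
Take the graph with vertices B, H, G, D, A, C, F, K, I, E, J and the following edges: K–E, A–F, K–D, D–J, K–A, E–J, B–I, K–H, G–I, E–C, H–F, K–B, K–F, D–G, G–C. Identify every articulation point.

Removing K increases the component count from 1 to 2, so K is a cut vertex.
By contrast removing D leaves 1 component; it is not a cut vertex. No other vertex is a cut vertex either.

K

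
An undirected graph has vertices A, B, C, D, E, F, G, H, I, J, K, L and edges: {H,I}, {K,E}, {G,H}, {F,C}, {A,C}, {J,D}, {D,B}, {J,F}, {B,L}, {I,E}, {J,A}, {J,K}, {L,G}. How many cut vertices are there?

1

Removing J increases the component count from 1 to 2, so J is a cut vertex.
By contrast removing H leaves 1 component; it is not a cut vertex. No other vertex is a cut vertex either.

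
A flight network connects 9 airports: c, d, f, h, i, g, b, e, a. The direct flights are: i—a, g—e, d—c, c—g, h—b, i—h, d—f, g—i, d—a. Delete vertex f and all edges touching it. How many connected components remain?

With f gone, the remaining components are: {a, b, c, d, e, g, h, i}.
That is 1 component.

1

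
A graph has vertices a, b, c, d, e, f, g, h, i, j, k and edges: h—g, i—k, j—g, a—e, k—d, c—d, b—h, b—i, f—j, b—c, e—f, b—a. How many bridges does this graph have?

0

The edges on the cycle b-a-e-f-j-g-h-b are not bridges since each lies on that cycle.
Every edge lies on some cycle, so there are no bridges.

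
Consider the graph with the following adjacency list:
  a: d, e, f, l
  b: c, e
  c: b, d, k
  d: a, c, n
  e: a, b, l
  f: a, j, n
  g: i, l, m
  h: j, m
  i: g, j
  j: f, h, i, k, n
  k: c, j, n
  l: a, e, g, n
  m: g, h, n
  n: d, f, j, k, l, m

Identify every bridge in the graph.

The edges on the cycle j-h-m-g-i-j are not bridges since each lies on that cycle.
Every edge lies on some cycle, so there are no bridges.

none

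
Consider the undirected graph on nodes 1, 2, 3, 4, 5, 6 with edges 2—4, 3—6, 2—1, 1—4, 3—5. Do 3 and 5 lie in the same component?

From 3 we can reach 3, 5, 6, which includes 5.

Yes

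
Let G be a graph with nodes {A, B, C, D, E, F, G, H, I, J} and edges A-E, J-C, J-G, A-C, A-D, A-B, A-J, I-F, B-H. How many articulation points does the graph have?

Removing A increases the component count from 2 to 5, so A is a cut vertex.
Removing B increases the component count from 2 to 3, so B is a cut vertex.
Removing J increases the component count from 2 to 3, so J is a cut vertex.
By contrast removing C leaves 2 components; it is not a cut vertex. No other vertex is a cut vertex either.

3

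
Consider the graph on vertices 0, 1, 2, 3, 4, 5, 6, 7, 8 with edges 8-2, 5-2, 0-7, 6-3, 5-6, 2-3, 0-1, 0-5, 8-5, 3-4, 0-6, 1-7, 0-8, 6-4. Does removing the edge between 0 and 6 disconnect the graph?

After removing 0-6, the path 0-5-6 still connects them, so the edge is not a bridge.

No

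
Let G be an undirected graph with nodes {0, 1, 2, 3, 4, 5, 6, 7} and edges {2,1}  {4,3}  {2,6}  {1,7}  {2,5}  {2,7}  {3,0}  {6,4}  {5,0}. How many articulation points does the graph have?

1

Removing 2 increases the component count from 1 to 2, so 2 is a cut vertex.
By contrast removing 4 leaves 1 component; it is not a cut vertex. No other vertex is a cut vertex either.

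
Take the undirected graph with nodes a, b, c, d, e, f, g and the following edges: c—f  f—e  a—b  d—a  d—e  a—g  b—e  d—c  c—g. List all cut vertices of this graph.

none

Removing f, for instance, still leaves 1 component. No single vertex removal increases the component count — the graph has no articulation points.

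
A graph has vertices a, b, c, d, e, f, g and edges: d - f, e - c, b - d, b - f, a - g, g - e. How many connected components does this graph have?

2

Starting from b we can reach b, d, f. That is one component of size 3.
Starting from a we can reach a, c, e, g. That is one component of size 4.
Total: 2 components.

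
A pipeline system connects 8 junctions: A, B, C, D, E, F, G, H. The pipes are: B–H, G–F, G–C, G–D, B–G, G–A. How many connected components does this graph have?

2

E is isolated — a component by itself.
Starting from A we can reach A, B, C, D, F, G, H. That is one component of size 7.
Total: 2 components.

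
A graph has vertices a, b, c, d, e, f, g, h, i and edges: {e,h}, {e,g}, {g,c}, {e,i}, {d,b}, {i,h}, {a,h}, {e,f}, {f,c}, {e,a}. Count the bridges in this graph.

1

The edges on the cycle e-f-c-g-e are not bridges since each lies on that cycle.
But removing b–d disconnects b from d — this is a bridge.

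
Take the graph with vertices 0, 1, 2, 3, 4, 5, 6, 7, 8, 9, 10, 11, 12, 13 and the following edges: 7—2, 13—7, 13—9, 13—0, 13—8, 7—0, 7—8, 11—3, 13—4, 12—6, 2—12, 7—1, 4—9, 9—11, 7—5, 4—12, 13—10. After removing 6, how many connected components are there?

1

With 6 gone, the remaining components are: {0, 1, 2, 3, 4, 5, 7, 8, 9, 10, 11, 12, 13}.
That is 1 component.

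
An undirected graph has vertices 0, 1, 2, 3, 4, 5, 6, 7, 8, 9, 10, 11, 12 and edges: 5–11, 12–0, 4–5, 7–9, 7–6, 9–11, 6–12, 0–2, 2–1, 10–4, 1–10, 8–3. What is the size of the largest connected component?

11

Starting from 3 we can reach 3, 8. That is one component of size 2.
Starting from 0 we can reach 0, 1, 2, 4, 5, 6, 7, 9, 10, 11, 12. That is one component of size 11.
The largest has 11 vertices.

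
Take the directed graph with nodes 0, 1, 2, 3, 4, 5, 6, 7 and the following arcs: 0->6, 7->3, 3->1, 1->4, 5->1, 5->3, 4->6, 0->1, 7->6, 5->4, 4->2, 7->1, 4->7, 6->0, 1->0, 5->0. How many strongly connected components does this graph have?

{0, 1, 3, 4, 6, 7} are all mutually reachable — one SCC of size 6.
{2} is an SCC by itself.
{5} is an SCC by itself.
That gives 3 strongly connected components.

3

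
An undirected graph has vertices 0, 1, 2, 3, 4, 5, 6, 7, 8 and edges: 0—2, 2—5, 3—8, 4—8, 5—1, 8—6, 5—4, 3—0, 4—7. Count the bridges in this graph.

3

The edges on the cycle 3-0-2-5-4-8-3 are not bridges since each lies on that cycle.
But removing 6—8 disconnects 6 from 8; removing 5—1 disconnects 5 from 1; removing 4—7 disconnects 4 from 7 — these are bridges.
That makes 3 bridges.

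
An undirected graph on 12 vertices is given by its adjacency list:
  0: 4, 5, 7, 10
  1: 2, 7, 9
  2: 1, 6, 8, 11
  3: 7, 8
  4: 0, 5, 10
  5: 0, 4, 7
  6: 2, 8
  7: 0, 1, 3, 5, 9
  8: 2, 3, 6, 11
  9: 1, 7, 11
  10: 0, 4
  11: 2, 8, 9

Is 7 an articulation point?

Deleting 7 raises the number of components from 1 to 2, so 7 is a cut vertex.

Yes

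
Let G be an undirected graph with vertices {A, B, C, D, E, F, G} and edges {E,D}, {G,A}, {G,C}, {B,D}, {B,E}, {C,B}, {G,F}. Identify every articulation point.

Removing B increases the component count from 1 to 2, so B is a cut vertex.
Removing C increases the component count from 1 to 2, so C is a cut vertex.
Removing G increases the component count from 1 to 3, so G is a cut vertex.
By contrast removing D leaves 1 component; it is not a cut vertex. No other vertex is a cut vertex either.

B, C, G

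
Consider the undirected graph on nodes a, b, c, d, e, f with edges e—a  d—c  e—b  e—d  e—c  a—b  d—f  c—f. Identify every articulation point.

e

Removing e increases the component count from 1 to 2, so e is a cut vertex.
By contrast removing a leaves 1 component; it is not a cut vertex. No other vertex is a cut vertex either.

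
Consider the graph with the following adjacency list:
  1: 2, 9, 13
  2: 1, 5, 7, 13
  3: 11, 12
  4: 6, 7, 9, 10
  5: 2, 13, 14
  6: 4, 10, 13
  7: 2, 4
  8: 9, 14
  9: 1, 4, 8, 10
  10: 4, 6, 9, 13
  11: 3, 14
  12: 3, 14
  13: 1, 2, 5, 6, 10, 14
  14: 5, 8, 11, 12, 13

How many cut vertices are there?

Removing 14 increases the component count from 1 to 2, so 14 is a cut vertex.
By contrast removing 7 leaves 1 component; it is not a cut vertex. No other vertex is a cut vertex either.

1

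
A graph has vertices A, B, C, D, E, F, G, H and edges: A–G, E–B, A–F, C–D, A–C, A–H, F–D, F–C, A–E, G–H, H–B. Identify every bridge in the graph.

none

The edges on the cycle A-E-B-H-A are not bridges since each lies on that cycle.
Every edge lies on some cycle, so there are no bridges.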